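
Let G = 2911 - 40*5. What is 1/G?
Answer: 1/2711 ≈ 0.00036887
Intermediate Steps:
G = 2711 (G = 2911 - 200 = 2711)
1/G = 1/2711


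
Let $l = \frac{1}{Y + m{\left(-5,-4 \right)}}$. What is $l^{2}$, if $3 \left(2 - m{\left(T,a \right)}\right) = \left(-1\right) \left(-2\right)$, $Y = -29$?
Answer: $\frac{9}{6889} \approx 0.0013064$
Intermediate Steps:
$m{\left(T,a \right)} = \frac{4}{3}$ ($m{\left(T,a \right)} = 2 - \frac{\left(-1\right) \left(-2\right)}{3} = 2 - \frac{2}{3} = \frac{4}{3}$)
$l = - \frac{3}{83}$ ($l = \frac{1}{-29 + \frac{4}{3}} = \frac{1}{- \frac{83}{3}} = - \frac{3}{83} \approx -0.036145$)
$l^{2} = \left(- \frac{3}{83}\right)^{2} = \frac{9}{6889}$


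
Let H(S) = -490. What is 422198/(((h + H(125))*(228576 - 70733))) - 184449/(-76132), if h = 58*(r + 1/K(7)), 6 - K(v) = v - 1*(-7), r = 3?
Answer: 5359401366001/2219693705124 ≈ 2.4145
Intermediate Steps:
K(v) = -1 - v (K(v) = 6 - (v - 1*(-7)) = 6 - (v + 7) = 6 - (7 + v) = 6 + (-7 - v) = -1 - v)
h = 667/4 (h = 58*(3 + 1/(-1 - 1*7)) = 58*(3 + 1/(-1 - 7)) = 58*(3 + 1/(-8)) = 58*(3 - ⅛) = 58*(23/8) = 667/4 ≈ 166.75)
422198/(((h + H(125))*(228576 - 70733))) - 184449/(-76132) = 422198/(((667/4 - 490)*(228576 - 70733))) - 184449/(-76132) = 422198/((-1293/4*157843)) - 184449*(-1/76132) = 422198/(-204090999/4) + 184449/76132 = 422198*(-4/204090999) + 184449/76132 = -241256/29155857 + 184449/76132 = 5359401366001/2219693705124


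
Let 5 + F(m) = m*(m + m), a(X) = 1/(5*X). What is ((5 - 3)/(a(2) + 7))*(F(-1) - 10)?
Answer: -260/71 ≈ -3.6620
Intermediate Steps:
a(X) = 1/(5*X)
F(m) = -5 + 2*m² (F(m) = -5 + m*(m + m) = -5 + m*(2*m) = -5 + 2*m²)
((5 - 3)/(a(2) + 7))*(F(-1) - 10) = ((5 - 3)/((⅕)/2 + 7))*((-5 + 2*(-1)²) - 10) = (2/((⅕)*(½) + 7))*((-5 + 2*1) - 10) = (2/(⅒ + 7))*((-5 + 2) - 10) = (2/(71/10))*(-3 - 10) = (2*(10/71))*(-13) = (20/71)*(-13) = -260/71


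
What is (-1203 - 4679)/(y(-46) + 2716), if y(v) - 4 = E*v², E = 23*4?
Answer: -2941/98696 ≈ -0.029799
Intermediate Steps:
E = 92
y(v) = 4 + 92*v²
(-1203 - 4679)/(y(-46) + 2716) = (-1203 - 4679)/((4 + 92*(-46)²) + 2716) = -5882/((4 + 92*2116) + 2716) = -5882/((4 + 194672) + 2716) = -5882/(194676 + 2716) = -5882/197392 = -5882*1/197392 = -2941/98696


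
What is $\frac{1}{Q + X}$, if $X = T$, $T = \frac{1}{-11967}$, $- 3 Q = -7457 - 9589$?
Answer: $\frac{11967}{67996493} \approx 0.00017599$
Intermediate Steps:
$Q = 5682$ ($Q = - \frac{-7457 - 9589}{3} = \left(- \frac{1}{3}\right) \left(-17046\right) = 5682$)
$T = - \frac{1}{11967} \approx -8.3563 \cdot 10^{-5}$
$X = - \frac{1}{11967} \approx -8.3563 \cdot 10^{-5}$
$\frac{1}{Q + X} = \frac{1}{5682 - \frac{1}{11967}} = \frac{1}{\frac{67996493}{11967}} = \frac{11967}{67996493}$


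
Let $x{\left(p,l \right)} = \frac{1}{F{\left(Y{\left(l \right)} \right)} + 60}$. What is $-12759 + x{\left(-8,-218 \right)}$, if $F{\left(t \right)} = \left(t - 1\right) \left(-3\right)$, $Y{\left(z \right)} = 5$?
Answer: $- \frac{612431}{48} \approx -12759.0$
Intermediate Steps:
$F{\left(t \right)} = 3 - 3 t$ ($F{\left(t \right)} = \left(-1 + t\right) \left(-3\right) = 3 - 3 t$)
$x{\left(p,l \right)} = \frac{1}{48}$ ($x{\left(p,l \right)} = \frac{1}{\left(3 - 15\right) + 60} = \frac{1}{-12 + 60} = \frac{1}{48}$)
$-12759 + x{\left(-8,-218 \right)} = -12759 + \frac{1}{48} = - \frac{612431}{48}$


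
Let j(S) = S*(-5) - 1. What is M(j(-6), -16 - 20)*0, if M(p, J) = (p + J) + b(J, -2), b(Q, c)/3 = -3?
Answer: 0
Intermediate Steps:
b(Q, c) = -9 (b(Q, c) = 3*(-3) = -9)
j(S) = -1 - 5*S (j(S) = -5*S - 1 = -1 - 5*S)
M(p, J) = -9 + J + p (M(p, J) = (p + J) - 9 = (J + p) - 9 = -9 + J + p)
M(j(-6), -16 - 20)*0 = (-9 + (-16 - 20) + (-1 - 5*(-6)))*0 = (-9 - 36 + (-1 + 30))*0 = (-9 - 36 + 29)*0 = -16*0 = 0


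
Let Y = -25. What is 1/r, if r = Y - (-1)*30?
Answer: ⅕ ≈ 0.20000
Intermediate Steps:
r = 5 (r = -25 - (-1)*30 = -25 - 1*(-30) = -25 + 30 = 5)
1/r = 1/5 = ⅕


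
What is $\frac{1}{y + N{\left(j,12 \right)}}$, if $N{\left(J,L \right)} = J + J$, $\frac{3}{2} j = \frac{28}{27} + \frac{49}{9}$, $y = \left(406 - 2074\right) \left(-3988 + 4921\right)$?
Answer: $- \frac{81}{126055064} \approx -6.4258 \cdot 10^{-7}$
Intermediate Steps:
$y = -1556244$ ($y = \left(-1668\right) 933 = -1556244$)
$j = \frac{350}{81}$ ($j = \frac{2 \left(\frac{28}{27} + \frac{49}{9}\right)}{3} = \frac{2}{3} \cdot \frac{175}{27} = \frac{350}{81} \approx 4.321$)
$N{\left(J,L \right)} = 2 J$
$\frac{1}{y + N{\left(j,12 \right)}} = \frac{1}{-1556244 + 2 \cdot \frac{350}{81}} = \frac{1}{-1556244 + \frac{700}{81}} = \frac{1}{- \frac{126055064}{81}} = - \frac{81}{126055064}$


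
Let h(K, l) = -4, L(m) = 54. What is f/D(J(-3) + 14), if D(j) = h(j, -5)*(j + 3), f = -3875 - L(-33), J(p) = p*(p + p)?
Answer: 3929/140 ≈ 28.064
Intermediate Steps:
J(p) = 2*p² (J(p) = p*(2*p) = 2*p²)
f = -3929 (f = -3875 - 1*54 = -3875 - 54 = -3929)
D(j) = -12 - 4*j (D(j) = -4*(j + 3) = -4*(3 + j) = -12 - 4*j)
f/D(J(-3) + 14) = -3929/(-12 - 4*(2*(-3)² + 14)) = -3929/(-12 - 4*(2*9 + 14)) = -3929/(-12 - 4*(18 + 14)) = -3929/(-12 - 4*32) = -3929/(-12 - 128) = -3929/(-140) = -3929*(-1/140) = 3929/140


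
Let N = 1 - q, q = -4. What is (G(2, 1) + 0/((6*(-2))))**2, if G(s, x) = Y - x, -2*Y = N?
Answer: 49/4 ≈ 12.250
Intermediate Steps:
N = 5 (N = 1 - 1*(-4) = 1 + 4 = 5)
Y = -5/2 (Y = -1/2*5 = -5/2 ≈ -2.5000)
G(s, x) = -5/2 - x
(G(2, 1) + 0/((6*(-2))))**2 = ((-5/2 - 1*1) + 0/((6*(-2))))**2 = ((-5/2 - 1) + 0/(-12))**2 = (-7/2 + 0*(-1/12))**2 = (-7/2 + 0)**2 = (-7/2)**2 = 49/4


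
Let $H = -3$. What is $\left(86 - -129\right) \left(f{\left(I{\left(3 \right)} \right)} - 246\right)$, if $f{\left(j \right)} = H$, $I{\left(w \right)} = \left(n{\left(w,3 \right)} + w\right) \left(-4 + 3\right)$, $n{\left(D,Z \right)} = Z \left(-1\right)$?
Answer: $-53535$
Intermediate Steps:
$n{\left(D,Z \right)} = - Z$
$I{\left(w \right)} = 3 - w$ ($I{\left(w \right)} = \left(\left(-1\right) 3 + w\right) \left(-4 + 3\right) = \left(-3 + w\right) \left(-1\right) = 3 - w$)
$f{\left(j \right)} = -3$
$\left(86 - -129\right) \left(f{\left(I{\left(3 \right)} \right)} - 246\right) = \left(86 - -129\right) \left(-3 - 246\right) = \left(86 + 129\right) \left(-249\right) = 215 \left(-249\right) = -53535$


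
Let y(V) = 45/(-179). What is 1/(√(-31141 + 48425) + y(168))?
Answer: 8055/553794619 + 64082*√4321/553794619 ≈ 0.0076210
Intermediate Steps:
y(V) = -45/179 (y(V) = 45*(-1/179) = -45/179)
1/(√(-31141 + 48425) + y(168)) = 1/(√(-31141 + 48425) - 45/179) = 1/(√17284 - 45/179) = 1/(2*√4321 - 45/179) = 1/(-45/179 + 2*√4321)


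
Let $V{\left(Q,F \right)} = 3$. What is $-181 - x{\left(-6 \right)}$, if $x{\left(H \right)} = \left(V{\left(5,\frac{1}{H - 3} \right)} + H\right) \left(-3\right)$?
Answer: $-190$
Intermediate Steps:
$x{\left(H \right)} = -9 - 3 H$ ($x{\left(H \right)} = \left(3 + H\right) \left(-3\right) = -9 - 3 H$)
$-181 - x{\left(-6 \right)} = -181 - \left(-9 - -18\right) = -181 - \left(-9 + 18\right) = -181 - 9 = -190$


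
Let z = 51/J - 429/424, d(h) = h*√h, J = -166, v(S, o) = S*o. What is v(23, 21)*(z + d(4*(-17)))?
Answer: -22420377/35192 - 65688*I*√17 ≈ -637.09 - 2.7084e+5*I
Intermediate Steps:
d(h) = h^(3/2)
z = -46419/35192 (z = 51/(-166) - 429/424 = 51*(-1/166) - 429*1/424 = -51/166 - 429/424 = -46419/35192 ≈ -1.3190)
v(23, 21)*(z + d(4*(-17))) = (23*21)*(-46419/35192 + (4*(-17))^(3/2)) = 483*(-46419/35192 + (-68)^(3/2)) = 483*(-46419/35192 - 136*I*√17) = -22420377/35192 - 65688*I*√17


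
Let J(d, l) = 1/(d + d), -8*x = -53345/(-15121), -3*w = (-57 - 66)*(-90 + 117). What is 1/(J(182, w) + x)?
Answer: -11008088/4824153 ≈ -2.2819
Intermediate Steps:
w = 1107 (w = -(-57 - 66)*(-90 + 117)/3 = -(-41)*27 = -⅓*(-3321) = 1107)
x = -53345/120968 (x = -(-53345)/(8*(-15121)) = -(-53345)*(-1)/(8*15121) = -⅛*53345/15121 = -53345/120968 ≈ -0.44098)
J(d, l) = 1/(2*d)
1/(J(182, w) + x) = 1/((½)/182 - 53345/120968) = 1/((½)*(1/182) - 53345/120968) = 1/(1/364 - 53345/120968) = 1/(-4824153/11008088) = -11008088/4824153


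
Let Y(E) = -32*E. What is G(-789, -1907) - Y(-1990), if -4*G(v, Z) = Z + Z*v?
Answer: -439359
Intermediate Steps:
G(v, Z) = -Z/4 - Z*v/4 (G(v, Z) = -(Z + Z*v)/4 = -Z/4 - Z*v/4)
G(-789, -1907) - Y(-1990) = -1/4*(-1907)*(1 - 789) - (-32)*(-1990) = -1/4*(-1907)*(-788) - 1*63680 = -375679 - 63680 = -439359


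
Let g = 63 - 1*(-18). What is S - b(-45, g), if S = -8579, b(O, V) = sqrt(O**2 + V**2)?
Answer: -8579 - 9*sqrt(106) ≈ -8671.7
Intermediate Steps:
g = 81 (g = 63 + 18 = 81)
S - b(-45, g) = -8579 - sqrt((-45)**2 + 81**2) = -8579 - sqrt(2025 + 6561) = -8579 - sqrt(8586) = -8579 - 9*sqrt(106)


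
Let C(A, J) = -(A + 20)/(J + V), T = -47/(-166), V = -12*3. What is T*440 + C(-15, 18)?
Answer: 186535/1494 ≈ 124.86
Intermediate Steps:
V = -36
T = 47/166 (T = -47*(-1/166) = 47/166 ≈ 0.28313)
C(A, J) = -(20 + A)/(-36 + J) (C(A, J) = -(A + 20)/(J - 36) = -(20 + A)/(-36 + J))
T*440 + C(-15, 18) = (47/166)*440 + (-20 - 1*(-15))/(-36 + 18) = 10340/83 + (-20 + 15)/(-18) = 10340/83 - 1/18*(-5) = 10340/83 + 5/18 = 186535/1494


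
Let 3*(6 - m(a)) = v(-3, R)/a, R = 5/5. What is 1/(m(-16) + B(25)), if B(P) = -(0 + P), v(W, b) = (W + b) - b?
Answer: -16/305 ≈ -0.052459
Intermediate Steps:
R = 1 (R = 5*(⅕) = 1)
v(W, b) = W
m(a) = 6 + 1/a (m(a) = 6 - (-1)/a = 6 + 1/a)
B(P) = -P
1/(m(-16) + B(25)) = 1/((6 + 1/(-16)) - 1*25) = 1/((6 - 1/16) - 25) = 1/(95/16 - 25) = 1/(-305/16) = -16/305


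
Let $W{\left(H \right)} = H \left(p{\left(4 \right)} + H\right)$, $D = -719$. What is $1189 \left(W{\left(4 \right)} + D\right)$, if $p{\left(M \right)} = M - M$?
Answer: $-835867$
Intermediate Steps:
$p{\left(M \right)} = 0$
$W{\left(H \right)} = H^{2}$ ($W{\left(H \right)} = H \left(0 + H\right) = H H = H^{2}$)
$1189 \left(W{\left(4 \right)} + D\right) = 1189 \left(4^{2} - 719\right) = 1189 \left(16 - 719\right) = 1189 \left(-703\right) = -835867$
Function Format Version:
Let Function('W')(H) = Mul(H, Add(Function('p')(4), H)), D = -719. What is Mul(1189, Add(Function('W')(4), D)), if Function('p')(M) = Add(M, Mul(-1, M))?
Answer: -835867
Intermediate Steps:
Function('p')(M) = 0
Function('W')(H) = Pow(H, 2) (Function('W')(H) = Mul(H, Add(0, H)) = Mul(H, H) = Pow(H, 2))
Mul(1189, Add(Function('W')(4), D)) = Mul(1189, Add(Pow(4, 2), -719)) = Mul(1189, Add(16, -719)) = Mul(1189, -703) = -835867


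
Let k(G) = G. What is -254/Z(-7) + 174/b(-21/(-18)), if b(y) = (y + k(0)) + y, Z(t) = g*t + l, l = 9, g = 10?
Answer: 33620/427 ≈ 78.735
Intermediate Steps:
Z(t) = 9 + 10*t (Z(t) = 10*t + 9 = 9 + 10*t)
b(y) = 2*y (b(y) = (y + 0) + y = y + y = 2*y)
-254/Z(-7) + 174/b(-21/(-18)) = -254/(9 + 10*(-7)) + 174/((2*(-21/(-18)))) = -254/(9 - 70) + 174/((2*(-21*(-1/18)))) = -254/(-61) + 174/((2*(7/6))) = -254*(-1/61) + 174/(7/3) = 254/61 + 174*(3/7) = 254/61 + 522/7 = 33620/427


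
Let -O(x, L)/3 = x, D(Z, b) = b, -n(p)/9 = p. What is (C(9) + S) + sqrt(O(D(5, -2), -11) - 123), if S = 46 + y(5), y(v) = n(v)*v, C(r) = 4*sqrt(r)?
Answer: -167 + 3*I*sqrt(13) ≈ -167.0 + 10.817*I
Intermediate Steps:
n(p) = -9*p
y(v) = -9*v**2 (y(v) = (-9*v)*v = -9*v**2)
O(x, L) = -3*x
S = -179 (S = 46 - 9*5**2 = 46 - 9*25 = 46 - 225 = -179)
(C(9) + S) + sqrt(O(D(5, -2), -11) - 123) = (4*sqrt(9) - 179) + sqrt(-3*(-2) - 123) = (4*3 - 179) + sqrt(6 - 123) = (12 - 179) + sqrt(-117) = -167 + 3*I*sqrt(13)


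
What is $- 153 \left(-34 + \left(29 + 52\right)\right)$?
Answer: $-7191$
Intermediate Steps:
$- 153 \left(-34 + \left(29 + 52\right)\right) = - 153 \left(-34 + 81\right) = \left(-153\right) 47 = -7191$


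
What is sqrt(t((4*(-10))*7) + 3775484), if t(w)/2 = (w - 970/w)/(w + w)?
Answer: sqrt(295998023030)/280 ≈ 1943.1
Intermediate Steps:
t(w) = (w - 970/w)/w (t(w) = 2*((w - 970/w)/(w + w)) = 2*((w - 970/w)/((2*w))) = 2*((w - 970/w)*(1/(2*w))) = 2*((w - 970/w)/(2*w)) = (w - 970/w)/w)
sqrt(t((4*(-10))*7) + 3775484) = sqrt((1 - 970/((4*(-10))*7)**2) + 3775484) = sqrt((1 - 970/(-40*7)**2) + 3775484) = sqrt((1 - 970/(-280)**2) + 3775484) = sqrt((1 - 970*1/78400) + 3775484) = sqrt((1 - 97/7840) + 3775484) = sqrt(7743/7840 + 3775484) = sqrt(29599802303/7840) = sqrt(295998023030)/280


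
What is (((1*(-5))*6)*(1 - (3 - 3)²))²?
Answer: 900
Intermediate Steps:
(((1*(-5))*6)*(1 - (3 - 3)²))² = ((-5*6)*(1 - 1*0²))² = (-30*(1 - 1*0))² = (-30*(1 + 0))² = (-30*1)² = (-30)² = 900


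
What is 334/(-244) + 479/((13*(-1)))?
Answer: -60609/1586 ≈ -38.215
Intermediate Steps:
334/(-244) + 479/((13*(-1))) = 334*(-1/244) + 479/(-13) = -167/122 + 479*(-1/13) = -167/122 - 479/13 = -60609/1586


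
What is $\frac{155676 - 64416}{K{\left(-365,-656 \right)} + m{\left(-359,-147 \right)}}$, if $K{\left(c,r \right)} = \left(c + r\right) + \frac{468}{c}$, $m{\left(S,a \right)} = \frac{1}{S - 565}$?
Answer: $- \frac{30778347600}{344775257} \approx -89.271$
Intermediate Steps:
$m{\left(S,a \right)} = \frac{1}{-565 + S}$
$K{\left(c,r \right)} = c + r + \frac{468}{c}$
$\frac{155676 - 64416}{K{\left(-365,-656 \right)} + m{\left(-359,-147 \right)}} = \frac{155676 - 64416}{\left(-365 - 656 + \frac{468}{-365}\right) + \frac{1}{-565 - 359}} = \frac{155676 - 64416}{\left(-365 - 656 + 468 \left(- \frac{1}{365}\right)\right) + \frac{1}{-924}} = \frac{91260}{\left(-365 - 656 - \frac{468}{365}\right) - \frac{1}{924}} = \frac{91260}{- \frac{373133}{365} - \frac{1}{924}} = \frac{91260}{- \frac{344775257}{337260}} = 91260 \left(- \frac{337260}{344775257}\right) = - \frac{30778347600}{344775257}$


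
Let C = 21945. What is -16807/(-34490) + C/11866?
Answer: 239078728/102314585 ≈ 2.3367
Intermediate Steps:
-16807/(-34490) + C/11866 = -16807/(-34490) + 21945/11866 = -16807*(-1/34490) + 21945*(1/11866) = 16807/34490 + 21945/11866 = 239078728/102314585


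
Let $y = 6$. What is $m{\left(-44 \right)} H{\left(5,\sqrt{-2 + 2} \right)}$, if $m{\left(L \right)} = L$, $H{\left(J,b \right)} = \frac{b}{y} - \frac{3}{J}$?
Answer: $\frac{132}{5} \approx 26.4$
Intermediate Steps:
$H{\left(J,b \right)} = - \frac{3}{J} + \frac{b}{6}$ ($H{\left(J,b \right)} = \frac{b}{6} - \frac{3}{J} = - \frac{3}{J} + \frac{b}{6}$)
$m{\left(-44 \right)} H{\left(5,\sqrt{-2 + 2} \right)} = - 44 \left(- \frac{3}{5} + \frac{\sqrt{-2 + 2}}{6}\right) = - 44 \left(\left(-3\right) \frac{1}{5} + \frac{\sqrt{0}}{6}\right) = - 44 \left(- \frac{3}{5} + \frac{1}{6} \cdot 0\right) = - 44 \left(- \frac{3}{5} + 0\right) = \left(-44\right) \left(- \frac{3}{5}\right) = \frac{132}{5}$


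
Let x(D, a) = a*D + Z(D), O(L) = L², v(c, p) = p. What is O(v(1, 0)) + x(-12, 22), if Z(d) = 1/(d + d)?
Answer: -6337/24 ≈ -264.04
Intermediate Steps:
Z(d) = 1/(2*d)
x(D, a) = 1/(2*D) + D*a (x(D, a) = a*D + 1/(2*D) = D*a + 1/(2*D) = 1/(2*D) + D*a)
O(v(1, 0)) + x(-12, 22) = 0² + ((½)/(-12) - 12*22) = 0 + ((½)*(-1/12) - 264) = 0 + (-1/24 - 264) = 0 - 6337/24 = -6337/24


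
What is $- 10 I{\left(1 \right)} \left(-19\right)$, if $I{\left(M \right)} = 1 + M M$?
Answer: $380$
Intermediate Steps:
$I{\left(M \right)} = 1 + M^{2}$
$- 10 I{\left(1 \right)} \left(-19\right) = - 10 \left(1 + 1^{2}\right) \left(-19\right) = - 10 \left(1 + 1\right) \left(-19\right) = \left(-10\right) 2 \left(-19\right) = \left(-20\right) \left(-19\right) = 380$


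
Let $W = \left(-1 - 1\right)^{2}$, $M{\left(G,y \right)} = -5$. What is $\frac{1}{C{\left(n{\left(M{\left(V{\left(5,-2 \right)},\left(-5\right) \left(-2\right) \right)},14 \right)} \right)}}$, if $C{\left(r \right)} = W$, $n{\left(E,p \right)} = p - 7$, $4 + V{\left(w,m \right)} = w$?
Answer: $\frac{1}{4} \approx 0.25$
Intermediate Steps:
$V{\left(w,m \right)} = -4 + w$
$n{\left(E,p \right)} = -7 + p$
$W = 4$ ($W = \left(-2\right)^{2} = 4$)
$C{\left(r \right)} = 4$
$\frac{1}{C{\left(n{\left(M{\left(V{\left(5,-2 \right)},\left(-5\right) \left(-2\right) \right)},14 \right)} \right)}} = \frac{1}{4}$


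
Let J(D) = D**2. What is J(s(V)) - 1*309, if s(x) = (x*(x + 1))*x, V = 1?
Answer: -305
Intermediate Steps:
s(x) = x**2*(1 + x) (s(x) = (x*(1 + x))*x = x**2*(1 + x))
J(s(V)) - 1*309 = (1**2*(1 + 1))**2 - 1*309 = (1*2)**2 - 309 = 2**2 - 309 = 4 - 309 = -305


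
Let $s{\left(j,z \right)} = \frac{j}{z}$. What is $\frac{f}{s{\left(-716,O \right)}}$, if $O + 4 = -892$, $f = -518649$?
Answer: $- \frac{116177376}{179} \approx -6.4904 \cdot 10^{5}$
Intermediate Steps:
$O = -896$ ($O = -4 - 892 = -896$)
$\frac{f}{s{\left(-716,O \right)}} = - \frac{518649}{\left(-716\right) \frac{1}{-896}} = - \frac{518649}{\left(-716\right) \left(- \frac{1}{896}\right)} = - \frac{518649}{\frac{179}{224}} = \left(-518649\right) \frac{224}{179} = - \frac{116177376}{179}$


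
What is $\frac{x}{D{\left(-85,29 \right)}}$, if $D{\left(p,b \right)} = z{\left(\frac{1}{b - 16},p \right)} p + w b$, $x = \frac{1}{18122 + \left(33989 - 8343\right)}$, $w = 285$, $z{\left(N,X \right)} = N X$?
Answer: $\frac{13}{5018876560} \approx 2.5902 \cdot 10^{-9}$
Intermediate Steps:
$x = \frac{1}{43768}$ ($x = \frac{1}{18122 + 25646} = \frac{1}{43768} \approx 2.2848 \cdot 10^{-5}$)
$D{\left(p,b \right)} = 285 b + \frac{p^{2}}{-16 + b}$ ($D{\left(p,b \right)} = \frac{p}{b - 16} p + 285 b = \frac{p}{-16 + b} p + 285 b = \frac{p^{2}}{-16 + b} + 285 b = 285 b + \frac{p^{2}}{-16 + b}$)
$\frac{x}{D{\left(-85,29 \right)}} = \frac{1}{43768 \frac{\left(-85\right)^{2} + 285 \cdot 29 \left(-16 + 29\right)}{-16 + 29}} = \frac{1}{43768 \frac{7225 + 285 \cdot 29 \cdot 13}{13}} = \frac{1}{43768 \frac{7225 + 107445}{13}} = \frac{1}{43768 \cdot \frac{1}{13} \cdot 114670} = \frac{1}{43768 \cdot \frac{114670}{13}} = \frac{1}{43768} \cdot \frac{13}{114670} = \frac{13}{5018876560}$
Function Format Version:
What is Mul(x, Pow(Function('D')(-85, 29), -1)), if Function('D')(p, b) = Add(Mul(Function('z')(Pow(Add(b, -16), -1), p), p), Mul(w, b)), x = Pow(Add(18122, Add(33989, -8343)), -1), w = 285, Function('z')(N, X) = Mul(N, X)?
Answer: Rational(13, 5018876560) ≈ 2.5902e-9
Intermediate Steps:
x = Rational(1, 43768) (x = Pow(Add(18122, 25646), -1) = Pow(43768, -1) = Rational(1, 43768) ≈ 2.2848e-5)
Function('D')(p, b) = Add(Mul(285, b), Mul(Pow(p, 2), Pow(Add(-16, b), -1))) (Function('D')(p, b) = Add(Mul(Mul(Pow(Add(b, -16), -1), p), p), Mul(285, b)) = Add(Mul(Mul(Pow(Add(-16, b), -1), p), p), Mul(285, b)) = Add(Mul(Mul(p, Pow(Add(-16, b), -1)), p), Mul(285, b)) = Add(Mul(Pow(p, 2), Pow(Add(-16, b), -1)), Mul(285, b)) = Add(Mul(285, b), Mul(Pow(p, 2), Pow(Add(-16, b), -1))))
Mul(x, Pow(Function('D')(-85, 29), -1)) = Mul(Rational(1, 43768), Pow(Mul(Pow(Add(-16, 29), -1), Add(Pow(-85, 2), Mul(285, 29, Add(-16, 29)))), -1)) = Mul(Rational(1, 43768), Pow(Mul(Pow(13, -1), Add(7225, Mul(285, 29, 13))), -1)) = Mul(Rational(1, 43768), Pow(Mul(Rational(1, 13), Add(7225, 107445)), -1)) = Mul(Rational(1, 43768), Pow(Mul(Rational(1, 13), 114670), -1)) = Mul(Rational(1, 43768), Pow(Rational(114670, 13), -1)) = Mul(Rational(1, 43768), Rational(13, 114670)) = Rational(13, 5018876560)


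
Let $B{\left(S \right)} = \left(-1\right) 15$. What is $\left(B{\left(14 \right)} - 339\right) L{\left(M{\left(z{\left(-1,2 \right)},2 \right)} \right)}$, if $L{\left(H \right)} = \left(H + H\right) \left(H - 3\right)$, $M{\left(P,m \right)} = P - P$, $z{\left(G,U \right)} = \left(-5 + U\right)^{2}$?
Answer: $0$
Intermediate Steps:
$M{\left(P,m \right)} = 0$
$B{\left(S \right)} = -15$
$L{\left(H \right)} = 2 H \left(-3 + H\right)$
$\left(B{\left(14 \right)} - 339\right) L{\left(M{\left(z{\left(-1,2 \right)},2 \right)} \right)} = \left(-15 - 339\right) 2 \cdot 0 \left(-3 + 0\right) = - 354 \cdot 2 \cdot 0 \left(-3\right) = \left(-354\right) 0 = 0$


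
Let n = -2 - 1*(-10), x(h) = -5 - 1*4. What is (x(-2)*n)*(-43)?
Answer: 3096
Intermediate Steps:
x(h) = -9 (x(h) = -5 - 4 = -9)
n = 8 (n = -2 + 10 = 8)
(x(-2)*n)*(-43) = -9*8*(-43) = -72*(-43) = 3096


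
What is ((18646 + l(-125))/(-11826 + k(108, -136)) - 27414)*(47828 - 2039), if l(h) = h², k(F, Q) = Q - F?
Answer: -15152553162039/12070 ≈ -1.2554e+9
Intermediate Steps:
((18646 + l(-125))/(-11826 + k(108, -136)) - 27414)*(47828 - 2039) = ((18646 + (-125)²)/(-11826 + (-136 - 1*108)) - 27414)*(47828 - 2039) = ((18646 + 15625)/(-11826 + (-136 - 108)) - 27414)*45789 = (34271/(-11826 - 244) - 27414)*45789 = (34271/(-12070) - 27414)*45789 = (34271*(-1/12070) - 27414)*45789 = (-34271/12070 - 27414)*45789 = -330921251/12070*45789 = -15152553162039/12070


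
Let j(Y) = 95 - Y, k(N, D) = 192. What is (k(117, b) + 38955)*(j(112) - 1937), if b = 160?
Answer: -76493238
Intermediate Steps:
(k(117, b) + 38955)*(j(112) - 1937) = (192 + 38955)*((95 - 1*112) - 1937) = 39147*((95 - 112) - 1937) = 39147*(-17 - 1937) = 39147*(-1954) = -76493238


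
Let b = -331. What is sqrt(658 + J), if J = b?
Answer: sqrt(327) ≈ 18.083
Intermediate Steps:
J = -331
sqrt(658 + J) = sqrt(658 - 331) = sqrt(327)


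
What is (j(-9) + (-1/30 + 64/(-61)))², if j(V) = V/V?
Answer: 22801/3348900 ≈ 0.0068085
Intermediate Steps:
j(V) = 1
(j(-9) + (-1/30 + 64/(-61)))² = (1 + (-1/30 + 64/(-61)))² = (1 + (-1*1/30 + 64*(-1/61)))² = (1 + (-1/30 - 64/61))² = (1 - 1981/1830)² = (-151/1830)² = 22801/3348900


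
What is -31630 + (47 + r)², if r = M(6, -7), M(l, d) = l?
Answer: -28821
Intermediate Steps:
r = 6
-31630 + (47 + r)² = -31630 + (47 + 6)² = -31630 + 53² = -31630 + 2809 = -28821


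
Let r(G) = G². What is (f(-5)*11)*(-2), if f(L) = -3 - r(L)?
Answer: 616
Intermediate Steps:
f(L) = -3 - L²
(f(-5)*11)*(-2) = ((-3 - 1*(-5)²)*11)*(-2) = ((-3 - 1*25)*11)*(-2) = ((-3 - 25)*11)*(-2) = -28*11*(-2) = -308*(-2) = 616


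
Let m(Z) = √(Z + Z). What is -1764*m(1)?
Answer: -1764*√2 ≈ -2494.7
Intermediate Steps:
m(Z) = √2*√Z (m(Z) = √(2*Z) = √2*√Z)
-1764*m(1) = -1764*√2*√1 = -1764*√2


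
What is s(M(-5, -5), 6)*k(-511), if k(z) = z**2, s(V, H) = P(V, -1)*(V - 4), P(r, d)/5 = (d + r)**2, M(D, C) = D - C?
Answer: -5222420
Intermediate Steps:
P(r, d) = 5*(d + r)**2
s(V, H) = 5*(-1 + V)**2*(-4 + V) (s(V, H) = (5*(-1 + V)**2)*(V - 4) = (5*(-1 + V)**2)*(-4 + V) = 5*(-1 + V)**2*(-4 + V))
s(M(-5, -5), 6)*k(-511) = (5*(-1 + (-5 - 1*(-5)))**2*(-4 + (-5 - 1*(-5))))*(-511)**2 = (5*(-1 + (-5 + 5))**2*(-4 + (-5 + 5)))*261121 = (5*(-1 + 0)**2*(-4 + 0))*261121 = (5*(-1)**2*(-4))*261121 = (5*1*(-4))*261121 = -20*261121 = -5222420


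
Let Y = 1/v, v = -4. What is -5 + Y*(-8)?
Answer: -3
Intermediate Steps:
Y = -1/4 (Y = 1/(-4) = -1/4 ≈ -0.25000)
-5 + Y*(-8) = -5 - 1/4*(-8) = -5 + 2 = -3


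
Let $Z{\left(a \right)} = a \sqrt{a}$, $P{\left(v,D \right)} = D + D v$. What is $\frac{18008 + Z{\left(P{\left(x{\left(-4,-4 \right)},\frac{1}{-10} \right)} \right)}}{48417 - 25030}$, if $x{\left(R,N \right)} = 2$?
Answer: $\frac{18008}{23387} - \frac{3 i \sqrt{30}}{2338700} \approx 0.77 - 7.026 \cdot 10^{-6} i$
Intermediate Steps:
$Z{\left(a \right)} = a^{\frac{3}{2}}$
$\frac{18008 + Z{\left(P{\left(x{\left(-4,-4 \right)},\frac{1}{-10} \right)} \right)}}{48417 - 25030} = \frac{18008 + \left(\frac{1 + 2}{-10}\right)^{\frac{3}{2}}}{48417 - 25030} = \frac{18008 + \left(\left(- \frac{1}{10}\right) 3\right)^{\frac{3}{2}}}{23387} = \left(18008 + \left(- \frac{3}{10}\right)^{\frac{3}{2}}\right) \frac{1}{23387} = \left(18008 - \frac{3 i \sqrt{30}}{100}\right) \frac{1}{23387} = \frac{18008}{23387} - \frac{3 i \sqrt{30}}{2338700}$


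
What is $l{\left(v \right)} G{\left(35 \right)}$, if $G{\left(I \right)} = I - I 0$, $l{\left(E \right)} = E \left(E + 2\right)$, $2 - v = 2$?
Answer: $0$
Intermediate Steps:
$v = 0$ ($v = 2 - 2 = 0$)
$l{\left(E \right)} = E \left(2 + E\right)$
$G{\left(I \right)} = I$ ($G{\left(I \right)} = I - 0 = I + 0 = I$)
$l{\left(v \right)} G{\left(35 \right)} = 0 \left(2 + 0\right) 35 = 0 \cdot 2 \cdot 35 = 0 \cdot 35 = 0$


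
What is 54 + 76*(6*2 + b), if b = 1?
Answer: 1042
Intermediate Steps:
54 + 76*(6*2 + b) = 54 + 76*(6*2 + 1) = 54 + 76*(12 + 1) = 54 + 76*13 = 54 + 988 = 1042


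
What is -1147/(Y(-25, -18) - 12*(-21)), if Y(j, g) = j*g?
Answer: -1147/702 ≈ -1.6339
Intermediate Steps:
Y(j, g) = g*j
-1147/(Y(-25, -18) - 12*(-21)) = -1147/(-18*(-25) - 12*(-21)) = -1147/(450 + 252) = -1147/702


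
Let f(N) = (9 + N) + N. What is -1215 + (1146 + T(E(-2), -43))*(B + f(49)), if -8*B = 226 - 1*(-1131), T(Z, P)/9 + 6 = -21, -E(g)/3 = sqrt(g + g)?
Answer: -462123/8 ≈ -57765.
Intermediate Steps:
E(g) = -3*sqrt(2)*sqrt(g) (E(g) = -3*sqrt(g + g) = -3*sqrt(2)*sqrt(g))
T(Z, P) = -243 (T(Z, P) = -54 + 9*(-21) = -54 - 189 = -243)
B = -1357/8 (B = -(226 - 1*(-1131))/8 = -(226 + 1131)/8 = -1/8*1357 = -1357/8 ≈ -169.63)
f(N) = 9 + 2*N
-1215 + (1146 + T(E(-2), -43))*(B + f(49)) = -1215 + (1146 - 243)*(-1357/8 + (9 + 2*49)) = -1215 + 903*(-1357/8 + (9 + 98)) = -1215 + 903*(-1357/8 + 107) = -1215 + 903*(-501/8) = -1215 - 452403/8 = -462123/8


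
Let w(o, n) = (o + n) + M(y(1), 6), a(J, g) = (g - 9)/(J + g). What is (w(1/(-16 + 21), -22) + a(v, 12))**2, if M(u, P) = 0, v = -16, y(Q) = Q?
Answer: 203401/400 ≈ 508.50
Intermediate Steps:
a(J, g) = (-9 + g)/(J + g)
w(o, n) = n + o (w(o, n) = (o + n) + 0 = (n + o) + 0 = n + o)
(w(1/(-16 + 21), -22) + a(v, 12))**2 = ((-22 + 1/(-16 + 21)) + (-9 + 12)/(-16 + 12))**2 = ((-22 + 1/5) + 3/(-4))**2 = ((-22 + 1/5) - 1/4*3)**2 = (-109/5 - 3/4)**2 = (-451/20)**2 = 203401/400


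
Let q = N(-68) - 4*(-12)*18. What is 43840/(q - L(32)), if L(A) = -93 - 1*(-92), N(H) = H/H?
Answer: 21920/433 ≈ 50.624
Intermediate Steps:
N(H) = 1
L(A) = -1 (L(A) = -93 + 92 = -1)
q = 865 (q = 1 - 4*(-12)*18 = 1 - (-48)*18 = 1 - 1*(-864) = 1 + 864 = 865)
43840/(q - L(32)) = 43840/(865 - 1*(-1)) = 43840/(865 + 1) = 43840/866 = 43840*(1/866) = 21920/433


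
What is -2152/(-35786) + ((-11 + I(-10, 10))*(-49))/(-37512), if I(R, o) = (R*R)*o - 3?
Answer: 452422657/335601108 ≈ 1.3481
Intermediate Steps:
I(R, o) = -3 + o*R² (I(R, o) = R²*o - 3 = o*R² - 3 = -3 + o*R²)
-2152/(-35786) + ((-11 + I(-10, 10))*(-49))/(-37512) = -2152/(-35786) + ((-11 + (-3 + 10*(-10)²))*(-49))/(-37512) = -2152*(-1/35786) + ((-11 + (-3 + 10*100))*(-49))*(-1/37512) = 1076/17893 + ((-11 + (-3 + 1000))*(-49))*(-1/37512) = 1076/17893 + ((-11 + 997)*(-49))*(-1/37512) = 1076/17893 + (986*(-49))*(-1/37512) = 1076/17893 - 48314*(-1/37512) = 1076/17893 + 24157/18756 = 452422657/335601108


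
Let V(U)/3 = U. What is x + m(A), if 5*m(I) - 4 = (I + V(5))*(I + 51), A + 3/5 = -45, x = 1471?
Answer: 179844/125 ≈ 1438.8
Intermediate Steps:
V(U) = 3*U
A = -228/5 (A = -⅗ - 45 = -228/5 ≈ -45.600)
m(I) = ⅘ + (15 + I)*(51 + I)/5 (m(I) = ⅘ + ((I + 3*5)*(I + 51))/5 = ⅘ + ((I + 15)*(51 + I))/5 = ⅘ + ((15 + I)*(51 + I))/5 = ⅘ + (15 + I)*(51 + I)/5)
x + m(A) = 1471 + (769/5 + (-228/5)²/5 + (66/5)*(-228/5)) = 1471 + (769/5 + (⅕)*(51984/25) - 15048/25) = 1471 + (769/5 + 51984/125 - 15048/25) = 1471 - 4031/125 = 179844/125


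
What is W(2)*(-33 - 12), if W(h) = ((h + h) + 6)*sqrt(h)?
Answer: -450*sqrt(2) ≈ -636.40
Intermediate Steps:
W(h) = sqrt(h)*(6 + 2*h) (W(h) = (2*h + 6)*sqrt(h) = (6 + 2*h)*sqrt(h) = sqrt(h)*(6 + 2*h))
W(2)*(-33 - 12) = (2*sqrt(2)*(3 + 2))*(-33 - 12) = (2*sqrt(2)*5)*(-45) = (10*sqrt(2))*(-45) = -450*sqrt(2)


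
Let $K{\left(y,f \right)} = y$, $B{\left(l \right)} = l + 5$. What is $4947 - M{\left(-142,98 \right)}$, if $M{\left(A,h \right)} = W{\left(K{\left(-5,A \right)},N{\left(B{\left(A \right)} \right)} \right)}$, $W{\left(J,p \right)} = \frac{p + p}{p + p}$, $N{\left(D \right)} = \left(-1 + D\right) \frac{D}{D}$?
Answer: $4946$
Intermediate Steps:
$B{\left(l \right)} = 5 + l$
$N{\left(D \right)} = -1 + D$ ($N{\left(D \right)} = \left(-1 + D\right) 1 = -1 + D$)
$W{\left(J,p \right)} = 1$ ($W{\left(J,p \right)} = \frac{2 p}{2 p} = 2 p \frac{1}{2 p} = 1$)
$M{\left(A,h \right)} = 1$
$4947 - M{\left(-142,98 \right)} = 4947 - 1 = 4946$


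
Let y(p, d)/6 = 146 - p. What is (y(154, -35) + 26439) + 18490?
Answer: 44881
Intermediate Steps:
y(p, d) = 876 - 6*p (y(p, d) = 6*(146 - p) = 876 - 6*p)
(y(154, -35) + 26439) + 18490 = ((876 - 6*154) + 26439) + 18490 = ((876 - 924) + 26439) + 18490 = (-48 + 26439) + 18490 = 26391 + 18490 = 44881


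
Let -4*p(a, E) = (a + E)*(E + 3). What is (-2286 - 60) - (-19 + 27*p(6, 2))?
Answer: -2057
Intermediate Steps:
p(a, E) = -(3 + E)*(E + a)/4 (p(a, E) = -(a + E)*(E + 3)/4 = -(E + a)*(3 + E)/4 = -(3 + E)*(E + a)/4)
(-2286 - 60) - (-19 + 27*p(6, 2)) = (-2286 - 60) - (-19 + 27*(-3/4*2 - 3/4*6 - 1/4*2**2 - 1/4*2*6)) = -2346 - (-19 + 27*(-3/2 - 9/2 - 1/4*4 - 3)) = -2346 - (-19 + 27*(-3/2 - 9/2 - 1 - 3)) = -2346 - (-19 + 27*(-10)) = -2346 - (-19 - 270) = -2346 - 1*(-289) = -2346 + 289 = -2057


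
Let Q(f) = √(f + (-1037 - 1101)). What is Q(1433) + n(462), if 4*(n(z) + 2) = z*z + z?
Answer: 106949/2 + I*√705 ≈ 53475.0 + 26.552*I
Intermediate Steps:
Q(f) = √(-2138 + f) (Q(f) = √(f - 2138) = √(-2138 + f))
n(z) = -2 + z/4 + z²/4 (n(z) = -2 + (z*z + z)/4 = -2 + (z² + z)/4 = -2 + (z + z²)/4 = -2 + (z/4 + z²/4) = -2 + z/4 + z²/4)
Q(1433) + n(462) = √(-2138 + 1433) + (-2 + (¼)*462 + (¼)*462²) = √(-705) + (-2 + 231/2 + (¼)*213444) = I*√705 + (-2 + 231/2 + 53361) = I*√705 + 106949/2 = 106949/2 + I*√705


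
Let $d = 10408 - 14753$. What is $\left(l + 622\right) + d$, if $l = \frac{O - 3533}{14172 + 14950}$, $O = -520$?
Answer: $- \frac{108425259}{29122} \approx -3723.1$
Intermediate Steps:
$d = -4345$
$l = - \frac{4053}{29122}$ ($l = \frac{-520 - 3533}{14172 + 14950} = - \frac{4053}{29122} \approx -0.13917$)
$\left(l + 622\right) + d = \left(- \frac{4053}{29122} + 622\right) - 4345 = \frac{18109831}{29122} - 4345 = - \frac{108425259}{29122}$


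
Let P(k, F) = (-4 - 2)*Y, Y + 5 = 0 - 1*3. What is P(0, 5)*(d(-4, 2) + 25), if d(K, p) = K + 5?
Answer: 1248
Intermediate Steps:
Y = -8 (Y = -5 + (0 - 1*3) = -5 + (0 - 3) = -5 - 3 = -8)
d(K, p) = 5 + K
P(k, F) = 48 (P(k, F) = (-4 - 2)*(-8) = -6*(-8) = 48)
P(0, 5)*(d(-4, 2) + 25) = 48*((5 - 4) + 25) = 48*(1 + 25) = 48*26 = 1248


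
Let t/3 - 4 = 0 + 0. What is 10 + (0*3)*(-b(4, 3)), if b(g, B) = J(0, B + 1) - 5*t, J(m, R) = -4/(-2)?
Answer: 10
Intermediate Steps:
J(m, R) = 2 (J(m, R) = -4*(-1/2) = 2)
t = 12 (t = 12 + 3*(0 + 0) = 12 + 3*0 = 12 + 0 = 12)
b(g, B) = -58 (b(g, B) = 2 - 5*12 = 2 - 60 = -58)
10 + (0*3)*(-b(4, 3)) = 10 + (0*3)*(-1*(-58)) = 10 + 0*58 = 10 + 0 = 10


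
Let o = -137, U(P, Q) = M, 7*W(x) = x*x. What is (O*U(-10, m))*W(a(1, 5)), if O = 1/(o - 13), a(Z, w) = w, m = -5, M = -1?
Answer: 1/42 ≈ 0.023810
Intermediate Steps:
W(x) = x²/7 (W(x) = (x*x)/7 = x²/7)
U(P, Q) = -1
O = -1/150 (O = 1/(-137 - 13) = 1/(-150) = -1/150 ≈ -0.0066667)
(O*U(-10, m))*W(a(1, 5)) = (-1/150*(-1))*((⅐)*5²) = ((⅐)*25)/150 = (1/150)*(25/7) = 1/42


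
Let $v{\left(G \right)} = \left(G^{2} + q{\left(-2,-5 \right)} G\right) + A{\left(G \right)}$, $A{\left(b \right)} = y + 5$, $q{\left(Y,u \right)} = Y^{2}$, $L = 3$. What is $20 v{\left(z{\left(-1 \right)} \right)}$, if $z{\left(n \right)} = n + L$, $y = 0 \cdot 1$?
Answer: $340$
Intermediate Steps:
$y = 0$
$z{\left(n \right)} = 3 + n$ ($z{\left(n \right)} = n + 3 = 3 + n$)
$A{\left(b \right)} = 5$ ($A{\left(b \right)} = 0 + 5 = 5$)
$v{\left(G \right)} = 5 + G^{2} + 4 G$ ($v{\left(G \right)} = \left(G^{2} + \left(-2\right)^{2} G\right) + 5 = \left(G^{2} + 4 G\right) + 5 = 5 + G^{2} + 4 G$)
$20 v{\left(z{\left(-1 \right)} \right)} = 20 \left(5 + \left(3 - 1\right)^{2} + 4 \left(3 - 1\right)\right) = 20 \left(5 + 2^{2} + 4 \cdot 2\right) = 20 \left(5 + 4 + 8\right) = 20 \cdot 17 = 340$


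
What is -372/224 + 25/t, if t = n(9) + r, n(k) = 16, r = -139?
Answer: -12839/6888 ≈ -1.8640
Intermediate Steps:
t = -123 (t = 16 - 139 = -123)
-372/224 + 25/t = -372/224 + 25/(-123) = -372*1/224 + 25*(-1/123) = -93/56 - 25/123 = -12839/6888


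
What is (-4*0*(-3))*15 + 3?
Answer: 3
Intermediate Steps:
(-4*0*(-3))*15 + 3 = (0*(-3))*15 + 3 = 0*15 + 3 = 0 + 3 = 3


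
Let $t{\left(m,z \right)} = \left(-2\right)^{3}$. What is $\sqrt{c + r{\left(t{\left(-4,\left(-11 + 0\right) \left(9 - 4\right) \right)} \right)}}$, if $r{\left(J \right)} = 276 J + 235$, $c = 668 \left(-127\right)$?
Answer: $i \sqrt{86809} \approx 294.63 i$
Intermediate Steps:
$t{\left(m,z \right)} = -8$
$c = -84836$
$r{\left(J \right)} = 235 + 276 J$
$\sqrt{c + r{\left(t{\left(-4,\left(-11 + 0\right) \left(9 - 4\right) \right)} \right)}} = \sqrt{-84836 + \left(235 + 276 \left(-8\right)\right)} = \sqrt{-84836 + \left(235 - 2208\right)} = \sqrt{-84836 - 1973} = \sqrt{-86809} = i \sqrt{86809}$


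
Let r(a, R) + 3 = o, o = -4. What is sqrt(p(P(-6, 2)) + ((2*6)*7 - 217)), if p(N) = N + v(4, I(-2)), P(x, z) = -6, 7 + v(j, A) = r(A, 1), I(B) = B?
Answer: 3*I*sqrt(17) ≈ 12.369*I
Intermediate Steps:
r(a, R) = -7 (r(a, R) = -3 - 4 = -7)
v(j, A) = -14 (v(j, A) = -7 - 7 = -14)
p(N) = -14 + N (p(N) = N - 14 = -14 + N)
sqrt(p(P(-6, 2)) + ((2*6)*7 - 217)) = sqrt((-14 - 6) + ((2*6)*7 - 217)) = sqrt(-20 + (12*7 - 217)) = sqrt(-20 + (84 - 217)) = sqrt(-20 - 133) = sqrt(-153) = 3*I*sqrt(17)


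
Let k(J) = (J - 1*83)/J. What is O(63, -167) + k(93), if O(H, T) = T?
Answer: -15521/93 ≈ -166.89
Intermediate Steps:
k(J) = (-83 + J)/J (k(J) = (J - 83)/J = (-83 + J)/J)
O(63, -167) + k(93) = -167 + (-83 + 93)/93 = -167 + (1/93)*10 = -167 + 10/93 = -15521/93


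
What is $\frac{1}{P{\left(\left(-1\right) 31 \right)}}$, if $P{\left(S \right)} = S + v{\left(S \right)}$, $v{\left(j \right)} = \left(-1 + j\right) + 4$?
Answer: $- \frac{1}{59} \approx -0.016949$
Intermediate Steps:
$v{\left(j \right)} = 3 + j$
$P{\left(S \right)} = 3 + 2 S$ ($P{\left(S \right)} = S + \left(3 + S\right) = 3 + 2 S$)
$\frac{1}{P{\left(\left(-1\right) 31 \right)}} = \frac{1}{3 + 2 \left(\left(-1\right) 31\right)} = \frac{1}{3 + 2 \left(-31\right)} = \frac{1}{3 - 62} = \frac{1}{-59} = - \frac{1}{59}$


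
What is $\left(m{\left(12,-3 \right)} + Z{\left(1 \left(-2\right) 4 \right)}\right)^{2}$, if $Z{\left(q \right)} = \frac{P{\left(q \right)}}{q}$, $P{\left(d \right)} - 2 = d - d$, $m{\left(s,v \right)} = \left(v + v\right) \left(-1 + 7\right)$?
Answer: $\frac{21025}{16} \approx 1314.1$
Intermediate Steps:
$m{\left(s,v \right)} = 12 v$ ($m{\left(s,v \right)} = 2 v 6 = 12 v$)
$P{\left(d \right)} = 2$ ($P{\left(d \right)} = 2 + \left(d - d\right) = 2 + 0 = 2$)
$Z{\left(q \right)} = \frac{2}{q}$
$\left(m{\left(12,-3 \right)} + Z{\left(1 \left(-2\right) 4 \right)}\right)^{2} = \left(12 \left(-3\right) + \frac{2}{1 \left(-2\right) 4}\right)^{2} = \left(-36 + \frac{2}{\left(-2\right) 4}\right)^{2} = \left(-36 + \frac{2}{-8}\right)^{2} = \left(-36 + 2 \left(- \frac{1}{8}\right)\right)^{2} = \left(-36 - \frac{1}{4}\right)^{2} = \left(- \frac{145}{4}\right)^{2} = \frac{21025}{16}$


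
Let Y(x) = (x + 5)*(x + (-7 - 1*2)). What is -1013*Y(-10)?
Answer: -96235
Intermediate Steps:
Y(x) = (-9 + x)*(5 + x) (Y(x) = (5 + x)*(x + (-7 - 2)) = (5 + x)*(x - 9) = (5 + x)*(-9 + x) = (-9 + x)*(5 + x))
-1013*Y(-10) = -1013*(-45 + (-10)² - 4*(-10)) = -1013*(-45 + 100 + 40) = -1013*95 = -96235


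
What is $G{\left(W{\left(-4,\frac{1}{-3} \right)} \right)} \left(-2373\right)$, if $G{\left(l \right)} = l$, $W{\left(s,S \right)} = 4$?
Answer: $-9492$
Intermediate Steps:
$G{\left(W{\left(-4,\frac{1}{-3} \right)} \right)} \left(-2373\right) = 4 \left(-2373\right) = -9492$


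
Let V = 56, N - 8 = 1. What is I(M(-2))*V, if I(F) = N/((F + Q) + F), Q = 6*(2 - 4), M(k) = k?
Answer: -63/2 ≈ -31.500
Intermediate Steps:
N = 9 (N = 8 + 1 = 9)
Q = -12 (Q = 6*(-2) = -12)
I(F) = 9/(-12 + 2*F) (I(F) = 9/((F - 12) + F) = 9/((-12 + F) + F) = 9/(-12 + 2*F))
I(M(-2))*V = (9/(2*(-6 - 2)))*56 = ((9/2)/(-8))*56 = ((9/2)*(-⅛))*56 = -9/16*56 = -63/2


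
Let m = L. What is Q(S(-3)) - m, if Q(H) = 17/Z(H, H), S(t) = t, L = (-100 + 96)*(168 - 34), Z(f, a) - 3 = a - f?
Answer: 1625/3 ≈ 541.67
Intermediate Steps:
Z(f, a) = 3 + a - f (Z(f, a) = 3 + (a - f) = 3 + a - f)
L = -536 (L = -4*134 = -536)
m = -536
Q(H) = 17/3 (Q(H) = 17/(3 + H - H) = 17/3)
Q(S(-3)) - m = 17/3 - 1*(-536) = 17/3 + 536 = 1625/3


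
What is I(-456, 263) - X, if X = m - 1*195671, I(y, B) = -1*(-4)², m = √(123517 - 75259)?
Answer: 195655 - 3*√5362 ≈ 1.9544e+5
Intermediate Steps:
m = 3*√5362 (m = √48258 = 3*√5362 ≈ 219.68)
I(y, B) = -16 (I(y, B) = -1*16 = -16)
X = -195671 + 3*√5362 (X = 3*√5362 - 1*195671 = 3*√5362 - 195671 = -195671 + 3*√5362 ≈ -1.9545e+5)
I(-456, 263) - X = -16 - (-195671 + 3*√5362) = -16 + (195671 - 3*√5362) = 195655 - 3*√5362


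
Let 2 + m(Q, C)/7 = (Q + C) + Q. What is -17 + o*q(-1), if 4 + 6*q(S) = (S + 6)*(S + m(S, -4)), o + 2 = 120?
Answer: -17102/3 ≈ -5700.7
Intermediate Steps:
m(Q, C) = -14 + 7*C + 14*Q (m(Q, C) = -14 + 7*((Q + C) + Q) = -14 + 7*((C + Q) + Q) = -14 + 7*(C + 2*Q) = -14 + (7*C + 14*Q) = -14 + 7*C + 14*Q)
o = 118 (o = -2 + 120 = 118)
q(S) = -⅔ + (-42 + 15*S)*(6 + S)/6 (q(S) = -⅔ + ((S + 6)*(S + (-14 + 7*(-4) + 14*S)))/6 = -⅔ + ((6 + S)*(S + (-14 - 28 + 14*S)))/6 = -⅔ + ((6 + S)*(S + (-42 + 14*S)))/6 = -⅔ + ((6 + S)*(-42 + 15*S))/6 = -⅔ + ((-42 + 15*S)*(6 + S))/6 = -⅔ + (-42 + 15*S)*(6 + S)/6)
-17 + o*q(-1) = -17 + 118*(-128/3 + 8*(-1) + (5/2)*(-1)²) = -17 + 118*(-128/3 - 8 + (5/2)*1) = -17 + 118*(-128/3 - 8 + 5/2) = -17 + 118*(-289/6) = -17 - 17051/3 = -17102/3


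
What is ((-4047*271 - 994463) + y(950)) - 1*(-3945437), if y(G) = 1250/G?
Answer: 35230528/19 ≈ 1.8542e+6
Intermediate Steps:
((-4047*271 - 994463) + y(950)) - 1*(-3945437) = ((-4047*271 - 994463) + 1250/950) - 1*(-3945437) = ((-1096737 - 994463) + 1250*(1/950)) + 3945437 = (-2091200 + 25/19) + 3945437 = -39732775/19 + 3945437 = 35230528/19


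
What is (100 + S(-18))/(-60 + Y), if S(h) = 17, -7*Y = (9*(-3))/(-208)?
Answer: -56784/29129 ≈ -1.9494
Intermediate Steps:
Y = -27/1456 (Y = -9*(-3)/(7*(-208)) = -(-27)*(-1)/(7*208) = -⅐*27/208 = -27/1456 ≈ -0.018544)
(100 + S(-18))/(-60 + Y) = (100 + 17)/(-60 - 27/1456) = 117/(-87387/1456) = 117*(-1456/87387) = -56784/29129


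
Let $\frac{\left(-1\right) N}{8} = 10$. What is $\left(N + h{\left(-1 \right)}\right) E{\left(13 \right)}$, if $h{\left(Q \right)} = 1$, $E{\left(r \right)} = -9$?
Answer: $711$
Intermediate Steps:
$N = -80$ ($N = \left(-8\right) 10 = -80$)
$\left(N + h{\left(-1 \right)}\right) E{\left(13 \right)} = \left(-80 + 1\right) \left(-9\right) = \left(-79\right) \left(-9\right) = 711$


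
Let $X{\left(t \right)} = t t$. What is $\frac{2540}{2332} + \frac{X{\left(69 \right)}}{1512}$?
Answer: $\frac{415087}{97944} \approx 4.238$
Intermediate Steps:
$X{\left(t \right)} = t^{2}$
$\frac{2540}{2332} + \frac{X{\left(69 \right)}}{1512} = \frac{2540}{2332} + \frac{69^{2}}{1512} = 2540 \cdot \frac{1}{2332} + 4761 \cdot \frac{1}{1512} = \frac{635}{583} + \frac{529}{168} = \frac{415087}{97944}$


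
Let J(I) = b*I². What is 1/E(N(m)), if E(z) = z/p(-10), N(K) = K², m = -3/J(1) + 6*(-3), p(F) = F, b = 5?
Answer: -250/8649 ≈ -0.028905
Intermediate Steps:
J(I) = 5*I²
m = -93/5 (m = -3/(5*1²) + 6*(-3) = -3/(5*1) - 18 = -3/5 - 18 = -3*⅕ - 18 = -⅗ - 18 = -93/5 ≈ -18.600)
E(z) = -z/10 (E(z) = z/(-10) = z*(-⅒) = -z/10)
1/E(N(m)) = 1/(-(-93/5)²/10) = 1/(-⅒*8649/25) = 1/(-8649/250) = -250/8649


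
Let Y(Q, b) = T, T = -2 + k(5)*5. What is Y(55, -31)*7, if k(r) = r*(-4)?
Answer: -714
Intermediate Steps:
k(r) = -4*r
T = -102 (T = -2 - 4*5*5 = -2 - 20*5 = -2 - 100 = -102)
Y(Q, b) = -102
Y(55, -31)*7 = -102*7 = -714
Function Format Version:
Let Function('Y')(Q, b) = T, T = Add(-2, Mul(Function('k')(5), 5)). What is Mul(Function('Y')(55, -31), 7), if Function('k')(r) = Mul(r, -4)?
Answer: -714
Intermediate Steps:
Function('k')(r) = Mul(-4, r)
T = -102 (T = Add(-2, Mul(Mul(-4, 5), 5)) = Add(-2, Mul(-20, 5)) = Add(-2, -100) = -102)
Function('Y')(Q, b) = -102
Mul(Function('Y')(55, -31), 7) = Mul(-102, 7) = -714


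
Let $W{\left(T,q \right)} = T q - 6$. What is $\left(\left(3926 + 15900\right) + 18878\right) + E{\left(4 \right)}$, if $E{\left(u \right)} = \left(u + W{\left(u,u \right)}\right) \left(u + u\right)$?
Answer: $38816$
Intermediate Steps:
$W{\left(T,q \right)} = -6 + T q$
$E{\left(u \right)} = 2 u \left(-6 + u + u^{2}\right)$ ($E{\left(u \right)} = \left(u + \left(-6 + u u\right)\right) \left(u + u\right) = \left(u + \left(-6 + u^{2}\right)\right) 2 u = \left(-6 + u + u^{2}\right) 2 u = 2 u \left(-6 + u + u^{2}\right)$)
$\left(\left(3926 + 15900\right) + 18878\right) + E{\left(4 \right)} = \left(\left(3926 + 15900\right) + 18878\right) + 2 \cdot 4 \left(-6 + 4 + 4^{2}\right) = \left(19826 + 18878\right) + 2 \cdot 4 \left(-6 + 4 + 16\right) = 38704 + 2 \cdot 4 \cdot 14 = 38704 + 112 = 38816$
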